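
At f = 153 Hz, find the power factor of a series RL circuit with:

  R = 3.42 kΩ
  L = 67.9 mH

Step 1 — Angular frequency: ω = 2π·f = 2π·153 = 961.3 rad/s.
Step 2 — Component impedances:
  R: Z = R = 3420 Ω
  L: Z = jωL = j·961.3·0.0679 = 0 + j65.27 Ω
Step 3 — Series combination: Z_total = R + L = 3420 + j65.27 Ω = 3421∠1.1° Ω.
Step 4 — Power factor: PF = cos(φ) = Re(Z)/|Z| = 3420/3420.6 = 0.9998.
Step 5 — Type: Im(Z) = 65.27 ⇒ lagging (phase φ = 1.1°).

PF = 0.9998 (lagging, φ = 1.1°)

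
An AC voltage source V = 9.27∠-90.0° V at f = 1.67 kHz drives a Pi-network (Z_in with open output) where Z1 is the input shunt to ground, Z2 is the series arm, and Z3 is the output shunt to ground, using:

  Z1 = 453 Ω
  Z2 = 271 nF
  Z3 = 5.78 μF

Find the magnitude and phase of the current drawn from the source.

Step 1 — Angular frequency: ω = 2π·f = 2π·1670 = 1.049e+04 rad/s.
Step 2 — Component impedances:
  Z1: Z = R = 453 Ω
  Z2: Z = 1/(jωC) = -j/(ω·C) = 0 - j351.7 Ω
  Z3: Z = 1/(jωC) = -j/(ω·C) = 0 - j16.49 Ω
Step 3 — With open output, the series arm Z2 and the output shunt Z3 appear in series to ground: Z2 + Z3 = 0 - j368.2 Ω.
Step 4 — Parallel with input shunt Z1: Z_in = Z1 || (Z2 + Z3) = 180.2 - j221.7 Ω = 285.7∠-50.9° Ω.
Step 5 — Source phasor: V = 9.27∠-90.0° V = 0 - j9.27 V.
Step 6 — Ohm's law: I = V / Z_total = (0 - j9.27) / (180.2 - j221.7) = 0.02518 - j0.02046 A.
Step 7 — Convert to polar: |I| = 0.03245 A, ∠I = -39.1°.

I = 0.03245∠-39.1° A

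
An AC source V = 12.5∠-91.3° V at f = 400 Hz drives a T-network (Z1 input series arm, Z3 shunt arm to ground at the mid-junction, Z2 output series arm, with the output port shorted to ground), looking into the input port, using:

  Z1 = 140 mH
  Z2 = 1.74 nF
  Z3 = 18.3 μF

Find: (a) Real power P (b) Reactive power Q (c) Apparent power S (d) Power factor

Step 1 — Angular frequency: ω = 2π·f = 2π·400 = 2513 rad/s.
Step 2 — Component impedances:
  Z1: Z = jωL = j·2513·0.14 = 0 + j351.9 Ω
  Z2: Z = 1/(jωC) = -j/(ω·C) = 0 - j2.287e+05 Ω
  Z3: Z = 1/(jωC) = -j/(ω·C) = 0 - j21.74 Ω
Step 3 — With the output port shorted to ground, the output series arm Z2 runs from the junction to ground; the shunt arm Z3 also runs from the junction to ground. They appear in parallel: Z3 || Z2 = 0 - j21.74 Ω.
Step 4 — Series with input arm Z1: Z_in = Z1 + (Z3 || Z2) = 0 + j330.1 Ω = 330.1∠90.0° Ω.
Step 5 — Source phasor: V = 12.5∠-91.3° V = -0.2836 - j12.5 V.
Step 6 — Current: I = V / Z = -0.03786 + j0.0008591 A = 0.03787∠178.7° A.
Step 7 — Complex power: S = V·I* = 0 + j0.4733 VA.
Step 8 — Real power: P = Re(S) = 0 W.
Step 9 — Reactive power: Q = Im(S) = 0.4733 VAR.
Step 10 — Apparent power: |S| = 0.4733 VA.
Step 11 — Power factor: PF = P/|S| = 0 (lagging).

(a) P = 0 W  (b) Q = 0.4733 VAR  (c) S = 0.4733 VA  (d) PF = 0 (lagging)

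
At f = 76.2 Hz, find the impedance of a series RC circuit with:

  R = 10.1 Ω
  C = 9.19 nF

Step 1 — Angular frequency: ω = 2π·f = 2π·76.2 = 478.8 rad/s.
Step 2 — Component impedances:
  R: Z = R = 10.1 Ω
  C: Z = 1/(jωC) = -j/(ω·C) = 0 - j2.273e+05 Ω
Step 3 — Series combination: Z_total = R + C = 10.1 - j2.273e+05 Ω = 2.273e+05∠-90.0° Ω.

Z = 10.1 - j2.273e+05 Ω = 2.273e+05∠-90.0° Ω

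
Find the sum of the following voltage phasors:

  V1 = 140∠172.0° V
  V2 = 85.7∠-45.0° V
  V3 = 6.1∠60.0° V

Step 1 — Convert each phasor to rectangular form:
  V1 = 140·(cos(172.0°) + j·sin(172.0°)) = -138.6 + j19.48 V
  V2 = 85.7·(cos(-45.0°) + j·sin(-45.0°)) = 60.6 - j60.6 V
  V3 = 6.1·(cos(60.0°) + j·sin(60.0°)) = 3.05 + j5.283 V
Step 2 — Sum components: V_total = -74.99 - j35.83 V.
Step 3 — Convert to polar: |V_total| = 83.11 V, ∠V_total = -154.5°.

V_total = 83.11∠-154.5° V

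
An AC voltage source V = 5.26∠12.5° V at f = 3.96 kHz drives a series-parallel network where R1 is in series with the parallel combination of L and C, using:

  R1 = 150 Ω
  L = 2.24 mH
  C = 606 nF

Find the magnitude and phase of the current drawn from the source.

Step 1 — Angular frequency: ω = 2π·f = 2π·3960 = 2.488e+04 rad/s.
Step 2 — Component impedances:
  R1: Z = R = 150 Ω
  L: Z = jωL = j·2.488e+04·0.00224 = 0 + j55.73 Ω
  C: Z = 1/(jωC) = -j/(ω·C) = 0 - j66.32 Ω
Step 3 — Parallel branch: L || C = 1/(1/L + 1/C) = 0 + j349.1 Ω.
Step 4 — Series with R1: Z_total = R1 + (L || C) = 150 + j349.1 Ω = 380∠66.8° Ω.
Step 5 — Source phasor: V = 5.26∠12.5° V = 5.135 + j1.138 V.
Step 6 — Ohm's law: I = V / Z_total = (5.135 + j1.138) / (150 + j349.1) = 0.008087 - j0.01123 A.
Step 7 — Convert to polar: |I| = 0.01384 A, ∠I = -54.3°.

I = 0.01384∠-54.3° A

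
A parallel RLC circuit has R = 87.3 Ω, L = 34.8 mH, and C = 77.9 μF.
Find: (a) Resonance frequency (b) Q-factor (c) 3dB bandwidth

Step 1 — Resonance: ω₀ = 1/√(LC) = 1/√(0.0348·7.79e-05) = 607.4 rad/s.
Step 2 — f₀ = ω₀/(2π) = 96.66 Hz.
Step 3 — Parallel Q: Q = R/(ω₀L) = 87.3/(607.4·0.0348) = 4.13.
Step 4 — Bandwidth: Δω = ω₀/Q = 147 rad/s; BW = Δω/(2π) = 23.4 Hz.

(a) f₀ = 96.66 Hz  (b) Q = 4.13  (c) BW = 23.4 Hz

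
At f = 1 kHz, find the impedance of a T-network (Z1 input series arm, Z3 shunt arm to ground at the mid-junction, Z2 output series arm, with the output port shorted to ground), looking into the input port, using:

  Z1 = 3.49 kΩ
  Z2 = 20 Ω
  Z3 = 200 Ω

Step 1 — Angular frequency: ω = 2π·f = 2π·1000 = 6283 rad/s.
Step 2 — Component impedances:
  Z1: Z = R = 3490 Ω
  Z2: Z = R = 20 Ω
  Z3: Z = R = 200 Ω
Step 3 — With the output port shorted to ground, the output series arm Z2 runs from the junction to ground; the shunt arm Z3 also runs from the junction to ground. They appear in parallel: Z3 || Z2 = 18.18 Ω.
Step 4 — Series with input arm Z1: Z_in = Z1 + (Z3 || Z2) = 3508 Ω = 3508∠0.0° Ω.

Z = 3508 Ω = 3508∠0.0° Ω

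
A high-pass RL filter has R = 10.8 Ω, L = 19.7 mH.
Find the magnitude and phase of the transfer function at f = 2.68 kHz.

Step 1 — Angular frequency: ω = 2π·2680 = 1.684e+04 rad/s.
Step 2 — Transfer function: H(jω) = jωL/(R + jωL).
Step 3 — Numerator jωL = j·331.7; denominator R + jωL = 10.8 + j331.7.
Step 4 — H = 0.9989 + j0.03252.
Step 5 — Magnitude: |H| = 0.9995 (-0.0 dB); phase: φ = 1.9°.

|H| = 0.9995 (-0.0 dB), φ = 1.9°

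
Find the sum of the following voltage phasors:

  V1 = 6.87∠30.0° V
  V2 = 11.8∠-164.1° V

Step 1 — Convert each phasor to rectangular form:
  V1 = 6.87·(cos(30.0°) + j·sin(30.0°)) = 5.95 + j3.435 V
  V2 = 11.8·(cos(-164.1°) + j·sin(-164.1°)) = -11.35 - j3.233 V
Step 2 — Sum components: V_total = -5.399 + j0.2023 V.
Step 3 — Convert to polar: |V_total| = 5.403 V, ∠V_total = 177.9°.

V_total = 5.403∠177.9° V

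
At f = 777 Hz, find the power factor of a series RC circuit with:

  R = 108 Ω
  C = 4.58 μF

Step 1 — Angular frequency: ω = 2π·f = 2π·777 = 4882 rad/s.
Step 2 — Component impedances:
  R: Z = R = 108 Ω
  C: Z = 1/(jωC) = -j/(ω·C) = 0 - j44.72 Ω
Step 3 — Series combination: Z_total = R + C = 108 - j44.72 Ω = 116.9∠-22.5° Ω.
Step 4 — Power factor: PF = cos(φ) = Re(Z)/|Z| = 108/116.9 = 0.9239.
Step 5 — Type: Im(Z) = -44.72 ⇒ leading (phase φ = -22.5°).

PF = 0.9239 (leading, φ = -22.5°)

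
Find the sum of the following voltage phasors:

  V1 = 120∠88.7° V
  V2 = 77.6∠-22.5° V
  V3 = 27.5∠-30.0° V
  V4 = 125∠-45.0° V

Step 1 — Convert each phasor to rectangular form:
  V1 = 120·(cos(88.7°) + j·sin(88.7°)) = 2.722 + j120 V
  V2 = 77.6·(cos(-22.5°) + j·sin(-22.5°)) = 71.69 - j29.7 V
  V3 = 27.5·(cos(-30.0°) + j·sin(-30.0°)) = 23.82 - j13.75 V
  V4 = 125·(cos(-45.0°) + j·sin(-45.0°)) = 88.39 - j88.39 V
Step 2 — Sum components: V_total = 186.6 - j11.87 V.
Step 3 — Convert to polar: |V_total| = 187 V, ∠V_total = -3.6°.

V_total = 187∠-3.6° V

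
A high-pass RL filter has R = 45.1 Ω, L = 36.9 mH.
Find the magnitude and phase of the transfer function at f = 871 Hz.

Step 1 — Angular frequency: ω = 2π·871 = 5473 rad/s.
Step 2 — Transfer function: H(jω) = jωL/(R + jωL).
Step 3 — Numerator jωL = j·201.9; denominator R + jωL = 45.1 + j201.9.
Step 4 — H = 0.9525 + j0.2127.
Step 5 — Magnitude: |H| = 0.976 (-0.2 dB); phase: φ = 12.6°.

|H| = 0.976 (-0.2 dB), φ = 12.6°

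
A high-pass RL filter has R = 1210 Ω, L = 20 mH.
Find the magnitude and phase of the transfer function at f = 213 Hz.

Step 1 — Angular frequency: ω = 2π·213 = 1338 rad/s.
Step 2 — Transfer function: H(jω) = jωL/(R + jωL).
Step 3 — Numerator jωL = j·26.77; denominator R + jωL = 1210 + j26.77.
Step 4 — H = 0.0004891 + j0.02211.
Step 5 — Magnitude: |H| = 0.02212 (-33.1 dB); phase: φ = 88.7°.

|H| = 0.02212 (-33.1 dB), φ = 88.7°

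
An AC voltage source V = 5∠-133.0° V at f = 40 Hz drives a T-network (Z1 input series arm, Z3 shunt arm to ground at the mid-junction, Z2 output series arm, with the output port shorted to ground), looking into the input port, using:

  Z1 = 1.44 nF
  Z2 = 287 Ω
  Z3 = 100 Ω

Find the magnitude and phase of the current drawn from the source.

Step 1 — Angular frequency: ω = 2π·f = 2π·40 = 251.3 rad/s.
Step 2 — Component impedances:
  Z1: Z = 1/(jωC) = -j/(ω·C) = 0 - j2.763e+06 Ω
  Z2: Z = R = 287 Ω
  Z3: Z = R = 100 Ω
Step 3 — With the output port shorted to ground, the output series arm Z2 runs from the junction to ground; the shunt arm Z3 also runs from the junction to ground. They appear in parallel: Z3 || Z2 = 74.16 Ω.
Step 4 — Series with input arm Z1: Z_in = Z1 + (Z3 || Z2) = 74.16 - j2.763e+06 Ω = 2.763e+06∠-90.0° Ω.
Step 5 — Source phasor: V = 5∠-133.0° V = -3.41 - j3.657 V.
Step 6 — Ohm's law: I = V / Z_total = (-3.41 - j3.657) / (74.16 - j2.763e+06) = 1.323e-06 - j1.234e-06 A.
Step 7 — Convert to polar: |I| = 1.81e-06 A, ∠I = -43.0°.

I = 1.81e-06∠-43.0° A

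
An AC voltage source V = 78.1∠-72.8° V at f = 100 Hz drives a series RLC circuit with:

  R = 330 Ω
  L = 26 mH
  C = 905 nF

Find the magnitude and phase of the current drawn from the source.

Step 1 — Angular frequency: ω = 2π·f = 2π·100 = 628.3 rad/s.
Step 2 — Component impedances:
  R: Z = R = 330 Ω
  L: Z = jωL = j·628.3·0.026 = 0 + j16.34 Ω
  C: Z = 1/(jωC) = -j/(ω·C) = 0 - j1759 Ω
Step 3 — Series combination: Z_total = R + L + C = 330 - j1742 Ω = 1773∠-79.3° Ω.
Step 4 — Source phasor: V = 78.1∠-72.8° V = 23.09 - j74.61 V.
Step 5 — Ohm's law: I = V / Z_total = (23.09 - j74.61) / (330 - j1742) = 0.04376 + j0.004967 A.
Step 6 — Convert to polar: |I| = 0.04404 A, ∠I = 6.5°.

I = 0.04404∠6.5° A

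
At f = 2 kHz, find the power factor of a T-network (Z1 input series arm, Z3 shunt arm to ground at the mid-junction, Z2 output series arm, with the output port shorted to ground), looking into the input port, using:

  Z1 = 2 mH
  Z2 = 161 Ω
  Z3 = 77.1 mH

Step 1 — Angular frequency: ω = 2π·f = 2π·2000 = 1.257e+04 rad/s.
Step 2 — Component impedances:
  Z1: Z = jωL = j·1.257e+04·0.002 = 0 + j25.13 Ω
  Z2: Z = R = 161 Ω
  Z3: Z = jωL = j·1.257e+04·0.0771 = 0 + j968.9 Ω
Step 3 — With the output port shorted to ground, the output series arm Z2 runs from the junction to ground; the shunt arm Z3 also runs from the junction to ground. They appear in parallel: Z3 || Z2 = 156.7 + j26.04 Ω.
Step 4 — Series with input arm Z1: Z_in = Z1 + (Z3 || Z2) = 156.7 + j51.17 Ω = 164.8∠18.1° Ω.
Step 5 — Power factor: PF = cos(φ) = Re(Z)/|Z| = 156.67/164.82 = 0.9506.
Step 6 — Type: Im(Z) = 51.17 ⇒ lagging (phase φ = 18.1°).

PF = 0.9506 (lagging, φ = 18.1°)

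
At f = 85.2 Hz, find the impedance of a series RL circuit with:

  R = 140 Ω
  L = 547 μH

Step 1 — Angular frequency: ω = 2π·f = 2π·85.2 = 535.3 rad/s.
Step 2 — Component impedances:
  R: Z = R = 140 Ω
  L: Z = jωL = j·535.3·0.000547 = 0 + j0.2928 Ω
Step 3 — Series combination: Z_total = R + L = 140 + j0.2928 Ω = 140∠0.1° Ω.

Z = 140 + j0.2928 Ω = 140∠0.1° Ω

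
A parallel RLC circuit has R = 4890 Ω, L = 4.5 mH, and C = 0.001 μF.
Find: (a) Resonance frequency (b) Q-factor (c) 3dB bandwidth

Step 1 — Resonance: ω₀ = 1/√(LC) = 1/√(0.0045·1e-09) = 4.714e+05 rad/s.
Step 2 — f₀ = ω₀/(2π) = 7.503e+04 Hz.
Step 3 — Parallel Q: Q = R/(ω₀L) = 4890/(4.714e+05·0.0045) = 2.305.
Step 4 — Bandwidth: Δω = ω₀/Q = 2.045e+05 rad/s; BW = Δω/(2π) = 3.255e+04 Hz.

(a) f₀ = 7.503e+04 Hz  (b) Q = 2.305  (c) BW = 3.255e+04 Hz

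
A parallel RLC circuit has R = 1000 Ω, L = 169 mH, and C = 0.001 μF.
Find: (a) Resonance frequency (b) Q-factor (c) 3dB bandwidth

Step 1 — Resonance: ω₀ = 1/√(LC) = 1/√(0.169·1e-09) = 7.692e+04 rad/s.
Step 2 — f₀ = ω₀/(2π) = 1.224e+04 Hz.
Step 3 — Parallel Q: Q = R/(ω₀L) = 1000/(7.692e+04·0.169) = 0.07692.
Step 4 — Bandwidth: Δω = ω₀/Q = 1e+06 rad/s; BW = Δω/(2π) = 1.592e+05 Hz.

(a) f₀ = 1.224e+04 Hz  (b) Q = 0.07692  (c) BW = 1.592e+05 Hz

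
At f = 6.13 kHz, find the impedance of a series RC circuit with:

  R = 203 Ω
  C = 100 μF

Step 1 — Angular frequency: ω = 2π·f = 2π·6130 = 3.852e+04 rad/s.
Step 2 — Component impedances:
  R: Z = R = 203 Ω
  C: Z = 1/(jωC) = -j/(ω·C) = 0 - j0.2596 Ω
Step 3 — Series combination: Z_total = R + C = 203 - j0.2596 Ω = 203∠-0.1° Ω.

Z = 203 - j0.2596 Ω = 203∠-0.1° Ω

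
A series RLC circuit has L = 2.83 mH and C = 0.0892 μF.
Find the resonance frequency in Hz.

Step 1 — Resonance condition Im(Z)=0 gives ω₀ = 1/√(LC).
Step 2 — ω₀ = 1/√(0.00283·8.92e-08) = 6.294e+04 rad/s.
Step 3 — f₀ = ω₀/(2π) = 1.002e+04 Hz.

f₀ = 1.002e+04 Hz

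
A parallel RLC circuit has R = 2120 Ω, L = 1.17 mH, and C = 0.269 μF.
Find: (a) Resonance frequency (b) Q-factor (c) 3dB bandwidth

Step 1 — Resonance: ω₀ = 1/√(LC) = 1/√(0.00117·2.69e-07) = 5.637e+04 rad/s.
Step 2 — f₀ = ω₀/(2π) = 8971 Hz.
Step 3 — Parallel Q: Q = R/(ω₀L) = 2120/(5.637e+04·0.00117) = 32.15.
Step 4 — Bandwidth: Δω = ω₀/Q = 1754 rad/s; BW = Δω/(2π) = 279.1 Hz.

(a) f₀ = 8971 Hz  (b) Q = 32.15  (c) BW = 279.1 Hz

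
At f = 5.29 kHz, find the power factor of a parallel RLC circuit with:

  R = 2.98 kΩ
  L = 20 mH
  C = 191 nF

Step 1 — Angular frequency: ω = 2π·f = 2π·5290 = 3.324e+04 rad/s.
Step 2 — Component impedances:
  R: Z = R = 2980 Ω
  L: Z = jωL = j·3.324e+04·0.02 = 0 + j664.8 Ω
  C: Z = 1/(jωC) = -j/(ω·C) = 0 - j157.5 Ω
Step 3 — Parallel combination: 1/Z_total = 1/R + 1/L + 1/C; Z_total = 14.23 - j205.4 Ω = 205.9∠-86.0° Ω.
Step 4 — Power factor: PF = cos(φ) = Re(Z)/|Z| = 14.23/205.9 = 0.06911.
Step 5 — Type: Im(Z) = -205.4 ⇒ leading (phase φ = -86.0°).

PF = 0.06911 (leading, φ = -86.0°)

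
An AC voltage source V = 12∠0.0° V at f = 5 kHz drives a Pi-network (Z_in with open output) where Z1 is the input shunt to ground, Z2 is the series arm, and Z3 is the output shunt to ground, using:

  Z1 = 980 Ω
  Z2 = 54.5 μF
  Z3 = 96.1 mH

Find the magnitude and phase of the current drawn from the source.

Step 1 — Angular frequency: ω = 2π·f = 2π·5000 = 3.142e+04 rad/s.
Step 2 — Component impedances:
  Z1: Z = R = 980 Ω
  Z2: Z = 1/(jωC) = -j/(ω·C) = 0 - j0.5841 Ω
  Z3: Z = jωL = j·3.142e+04·0.0961 = 0 + j3019 Ω
Step 3 — With open output, the series arm Z2 and the output shunt Z3 appear in series to ground: Z2 + Z3 = 0 + j3018 Ω.
Step 4 — Parallel with input shunt Z1: Z_in = Z1 || (Z2 + Z3) = 886.6 + j287.8 Ω = 932.1∠18.0° Ω.
Step 5 — Source phasor: V = 12∠0.0° V = 12 V.
Step 6 — Ohm's law: I = V / Z_total = (12) / (886.6 + j287.8) = 0.01224 - j0.003976 A.
Step 7 — Convert to polar: |I| = 0.01287 A, ∠I = -18.0°.

I = 0.01287∠-18.0° A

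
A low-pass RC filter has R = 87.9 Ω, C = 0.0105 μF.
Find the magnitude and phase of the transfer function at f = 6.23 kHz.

Step 1 — Angular frequency: ω = 2π·6230 = 3.914e+04 rad/s.
Step 2 — Transfer function: H(jω) = 1/(1 + jωRC).
Step 3 — Denominator: 1 + jωRC = 1 + j·3.914e+04·87.9·1.05e-08 = 1 + j0.03613.
Step 4 — H = 0.9987 - j0.03608.
Step 5 — Magnitude: |H| = 0.9993 (-0.0 dB); phase: φ = -2.1°.

|H| = 0.9993 (-0.0 dB), φ = -2.1°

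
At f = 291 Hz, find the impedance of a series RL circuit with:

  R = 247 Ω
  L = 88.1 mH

Step 1 — Angular frequency: ω = 2π·f = 2π·291 = 1828 rad/s.
Step 2 — Component impedances:
  R: Z = R = 247 Ω
  L: Z = jωL = j·1828·0.0881 = 0 + j161.1 Ω
Step 3 — Series combination: Z_total = R + L = 247 + j161.1 Ω = 294.9∠33.1° Ω.

Z = 247 + j161.1 Ω = 294.9∠33.1° Ω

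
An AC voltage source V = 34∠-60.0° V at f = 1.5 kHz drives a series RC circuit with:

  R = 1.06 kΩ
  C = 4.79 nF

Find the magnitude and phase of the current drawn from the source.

Step 1 — Angular frequency: ω = 2π·f = 2π·1500 = 9425 rad/s.
Step 2 — Component impedances:
  R: Z = R = 1060 Ω
  C: Z = 1/(jωC) = -j/(ω·C) = 0 - j2.215e+04 Ω
Step 3 — Series combination: Z_total = R + C = 1060 - j2.215e+04 Ω = 2.218e+04∠-87.3° Ω.
Step 4 — Source phasor: V = 34∠-60.0° V = 17 - j29.44 V.
Step 5 — Ohm's law: I = V / Z_total = (17 - j29.44) / (1060 - j2.215e+04) = 0.001363 + j0.0007022 A.
Step 6 — Convert to polar: |I| = 0.001533 A, ∠I = 27.3°.

I = 0.001533∠27.3° A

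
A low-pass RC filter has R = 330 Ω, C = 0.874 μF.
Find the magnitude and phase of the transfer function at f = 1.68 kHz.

Step 1 — Angular frequency: ω = 2π·1680 = 1.056e+04 rad/s.
Step 2 — Transfer function: H(jω) = 1/(1 + jωRC).
Step 3 — Denominator: 1 + jωRC = 1 + j·1.056e+04·330·8.74e-07 = 1 + j3.044.
Step 4 — H = 0.09738 - j0.2965.
Step 5 — Magnitude: |H| = 0.3121 (-10.1 dB); phase: φ = -71.8°.

|H| = 0.3121 (-10.1 dB), φ = -71.8°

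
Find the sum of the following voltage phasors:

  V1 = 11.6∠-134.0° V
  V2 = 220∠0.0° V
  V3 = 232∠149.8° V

Step 1 — Convert each phasor to rectangular form:
  V1 = 11.6·(cos(-134.0°) + j·sin(-134.0°)) = -8.058 - j8.344 V
  V2 = 220·(cos(0.0°) + j·sin(0.0°)) = 220 V
  V3 = 232·(cos(149.8°) + j·sin(149.8°)) = -200.5 + j116.7 V
Step 2 — Sum components: V_total = 11.43 + j108.4 V.
Step 3 — Convert to polar: |V_total| = 109 V, ∠V_total = 84.0°.

V_total = 109∠84.0° V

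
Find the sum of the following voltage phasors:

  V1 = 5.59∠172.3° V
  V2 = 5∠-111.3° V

Step 1 — Convert each phasor to rectangular form:
  V1 = 5.59·(cos(172.3°) + j·sin(172.3°)) = -5.54 + j0.749 V
  V2 = 5·(cos(-111.3°) + j·sin(-111.3°)) = -1.816 - j4.658 V
Step 2 — Sum components: V_total = -7.356 - j3.909 V.
Step 3 — Convert to polar: |V_total| = 8.33 V, ∠V_total = -152.0°.

V_total = 8.33∠-152.0° V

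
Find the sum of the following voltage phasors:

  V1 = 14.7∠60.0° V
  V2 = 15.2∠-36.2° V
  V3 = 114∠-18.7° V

Step 1 — Convert each phasor to rectangular form:
  V1 = 14.7·(cos(60.0°) + j·sin(60.0°)) = 7.35 + j12.73 V
  V2 = 15.2·(cos(-36.2°) + j·sin(-36.2°)) = 12.27 - j8.977 V
  V3 = 114·(cos(-18.7°) + j·sin(-18.7°)) = 108 - j36.55 V
Step 2 — Sum components: V_total = 127.6 - j32.8 V.
Step 3 — Convert to polar: |V_total| = 131.7 V, ∠V_total = -14.4°.

V_total = 131.7∠-14.4° V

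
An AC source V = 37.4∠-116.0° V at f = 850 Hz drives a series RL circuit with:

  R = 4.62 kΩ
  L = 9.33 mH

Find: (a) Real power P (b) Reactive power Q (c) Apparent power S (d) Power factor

Step 1 — Angular frequency: ω = 2π·f = 2π·850 = 5341 rad/s.
Step 2 — Component impedances:
  R: Z = R = 4620 Ω
  L: Z = jωL = j·5341·0.00933 = 0 + j49.83 Ω
Step 3 — Series combination: Z_total = R + L = 4620 + j49.83 Ω = 4620∠0.6° Ω.
Step 4 — Source phasor: V = 37.4∠-116.0° V = -16.4 - j33.61 V.
Step 5 — Current: I = V / Z = -0.003627 - j0.007237 A = 0.008095∠-116.6° A.
Step 6 — Complex power: S = V·I* = 0.3027 + j0.003265 VA.
Step 7 — Real power: P = Re(S) = 0.3027 W.
Step 8 — Reactive power: Q = Im(S) = 0.003265 VAR.
Step 9 — Apparent power: |S| = 0.3027 VA.
Step 10 — Power factor: PF = P/|S| = 0.9999 (lagging).

(a) P = 0.3027 W  (b) Q = 0.003265 VAR  (c) S = 0.3027 VA  (d) PF = 0.9999 (lagging)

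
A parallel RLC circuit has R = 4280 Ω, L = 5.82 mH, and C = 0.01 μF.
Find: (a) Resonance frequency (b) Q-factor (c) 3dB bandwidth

Step 1 — Resonance: ω₀ = 1/√(LC) = 1/√(0.00582·1e-08) = 1.311e+05 rad/s.
Step 2 — f₀ = ω₀/(2π) = 2.086e+04 Hz.
Step 3 — Parallel Q: Q = R/(ω₀L) = 4280/(1.311e+05·0.00582) = 5.61.
Step 4 — Bandwidth: Δω = ω₀/Q = 2.336e+04 rad/s; BW = Δω/(2π) = 3719 Hz.

(a) f₀ = 2.086e+04 Hz  (b) Q = 5.61  (c) BW = 3719 Hz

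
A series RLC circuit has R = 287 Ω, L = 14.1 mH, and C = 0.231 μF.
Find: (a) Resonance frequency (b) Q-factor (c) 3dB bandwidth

Step 1 — Resonance condition Im(Z)=0 gives ω₀ = 1/√(LC).
Step 2 — ω₀ = 1/√(0.0141·2.31e-07) = 1.752e+04 rad/s.
Step 3 — f₀ = ω₀/(2π) = 2789 Hz.
Step 4 — Series Q: Q = ω₀L/R = 1.752e+04·0.0141/287 = 0.8608.
Step 5 — 3dB bandwidth: Δω = ω₀/Q = 2.035e+04 rad/s; BW = Δω/(2π) = 3240 Hz.

(a) f₀ = 2789 Hz  (b) Q = 0.8608  (c) BW = 3240 Hz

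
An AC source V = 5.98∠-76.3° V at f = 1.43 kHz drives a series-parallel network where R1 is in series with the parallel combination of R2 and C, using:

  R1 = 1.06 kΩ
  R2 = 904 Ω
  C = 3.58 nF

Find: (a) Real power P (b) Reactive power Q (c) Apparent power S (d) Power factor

Step 1 — Angular frequency: ω = 2π·f = 2π·1430 = 8985 rad/s.
Step 2 — Component impedances:
  R1: Z = R = 1060 Ω
  R2: Z = R = 904 Ω
  C: Z = 1/(jωC) = -j/(ω·C) = 0 - j3.109e+04 Ω
Step 3 — Parallel branch: R2 || C = 1/(1/R2 + 1/C) = 903.2 - j26.26 Ω.
Step 4 — Series with R1: Z_total = R1 + (R2 || C) = 1963 - j26.26 Ω = 1963∠-0.8° Ω.
Step 5 — Source phasor: V = 5.98∠-76.3° V = 1.416 - j5.81 V.
Step 6 — Current: I = V / Z = 0.0007609 - j0.002949 A = 0.003046∠-75.5° A.
Step 7 — Complex power: S = V·I* = 0.01821 - j0.0002436 VA.
Step 8 — Real power: P = Re(S) = 0.01821 W.
Step 9 — Reactive power: Q = Im(S) = -0.0002436 VAR.
Step 10 — Apparent power: |S| = 0.01821 VA.
Step 11 — Power factor: PF = P/|S| = 0.9999 (leading).

(a) P = 0.01821 W  (b) Q = -0.0002436 VAR  (c) S = 0.01821 VA  (d) PF = 0.9999 (leading)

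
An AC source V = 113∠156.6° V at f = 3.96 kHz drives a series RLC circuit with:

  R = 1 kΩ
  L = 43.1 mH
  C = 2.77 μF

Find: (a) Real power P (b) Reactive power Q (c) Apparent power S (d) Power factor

Step 1 — Angular frequency: ω = 2π·f = 2π·3960 = 2.488e+04 rad/s.
Step 2 — Component impedances:
  R: Z = R = 1000 Ω
  L: Z = jωL = j·2.488e+04·0.0431 = 0 + j1072 Ω
  C: Z = 1/(jωC) = -j/(ω·C) = 0 - j14.51 Ω
Step 3 — Series combination: Z_total = R + L + C = 1000 + j1058 Ω = 1456∠46.6° Ω.
Step 4 — Source phasor: V = 113∠156.6° V = -103.7 + j44.88 V.
Step 5 — Current: I = V / Z = -0.02654 + j0.07295 A = 0.07763∠110.0° A.
Step 6 — Complex power: S = V·I* = 6.026 + j6.374 VA.
Step 7 — Real power: P = Re(S) = 6.026 W.
Step 8 — Reactive power: Q = Im(S) = 6.374 VAR.
Step 9 — Apparent power: |S| = 8.772 VA.
Step 10 — Power factor: PF = P/|S| = 0.6869 (lagging).

(a) P = 6.026 W  (b) Q = 6.374 VAR  (c) S = 8.772 VA  (d) PF = 0.6869 (lagging)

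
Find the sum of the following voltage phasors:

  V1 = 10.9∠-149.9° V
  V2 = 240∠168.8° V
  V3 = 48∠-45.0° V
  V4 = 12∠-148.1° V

Step 1 — Convert each phasor to rectangular form:
  V1 = 10.9·(cos(-149.9°) + j·sin(-149.9°)) = -9.43 - j5.466 V
  V2 = 240·(cos(168.8°) + j·sin(168.8°)) = -235.4 + j46.62 V
  V3 = 48·(cos(-45.0°) + j·sin(-45.0°)) = 33.94 - j33.94 V
  V4 = 12·(cos(-148.1°) + j·sin(-148.1°)) = -10.19 - j6.341 V
Step 2 — Sum components: V_total = -221.1 + j0.8674 V.
Step 3 — Convert to polar: |V_total| = 221.1 V, ∠V_total = 179.8°.

V_total = 221.1∠179.8° V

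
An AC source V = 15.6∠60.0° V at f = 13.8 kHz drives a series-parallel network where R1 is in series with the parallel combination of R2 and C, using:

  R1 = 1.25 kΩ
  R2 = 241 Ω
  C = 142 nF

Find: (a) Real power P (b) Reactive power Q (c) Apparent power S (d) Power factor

Step 1 — Angular frequency: ω = 2π·f = 2π·1.38e+04 = 8.671e+04 rad/s.
Step 2 — Component impedances:
  R1: Z = R = 1250 Ω
  R2: Z = R = 241 Ω
  C: Z = 1/(jωC) = -j/(ω·C) = 0 - j81.22 Ω
Step 3 — Parallel branch: R2 || C = 1/(1/R2 + 1/C) = 24.58 - j72.93 Ω.
Step 4 — Series with R1: Z_total = R1 + (R2 || C) = 1275 - j72.93 Ω = 1277∠-3.3° Ω.
Step 5 — Source phasor: V = 15.6∠60.0° V = 7.8 + j13.51 V.
Step 6 — Current: I = V / Z = 0.005495 + j0.01091 A = 0.01222∠63.3° A.
Step 7 — Complex power: S = V·I* = 0.1903 - j0.01089 VA.
Step 8 — Real power: P = Re(S) = 0.1903 W.
Step 9 — Reactive power: Q = Im(S) = -0.01089 VAR.
Step 10 — Apparent power: |S| = 0.1906 VA.
Step 11 — Power factor: PF = P/|S| = 0.9984 (leading).

(a) P = 0.1903 W  (b) Q = -0.01089 VAR  (c) S = 0.1906 VA  (d) PF = 0.9984 (leading)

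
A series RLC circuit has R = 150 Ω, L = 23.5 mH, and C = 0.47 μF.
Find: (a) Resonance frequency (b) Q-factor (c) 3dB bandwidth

Step 1 — Resonance condition Im(Z)=0 gives ω₀ = 1/√(LC).
Step 2 — ω₀ = 1/√(0.0235·4.7e-07) = 9515 rad/s.
Step 3 — f₀ = ω₀/(2π) = 1514 Hz.
Step 4 — Series Q: Q = ω₀L/R = 9515·0.0235/150 = 1.491.
Step 5 — 3dB bandwidth: Δω = ω₀/Q = 6383 rad/s; BW = Δω/(2π) = 1016 Hz.

(a) f₀ = 1514 Hz  (b) Q = 1.491  (c) BW = 1016 Hz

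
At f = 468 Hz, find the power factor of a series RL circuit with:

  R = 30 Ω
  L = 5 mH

Step 1 — Angular frequency: ω = 2π·f = 2π·468 = 2941 rad/s.
Step 2 — Component impedances:
  R: Z = R = 30 Ω
  L: Z = jωL = j·2941·0.005 = 0 + j14.7 Ω
Step 3 — Series combination: Z_total = R + L = 30 + j14.7 Ω = 33.41∠26.1° Ω.
Step 4 — Power factor: PF = cos(φ) = Re(Z)/|Z| = 30/33.409 = 0.898.
Step 5 — Type: Im(Z) = 14.7 ⇒ lagging (phase φ = 26.1°).

PF = 0.898 (lagging, φ = 26.1°)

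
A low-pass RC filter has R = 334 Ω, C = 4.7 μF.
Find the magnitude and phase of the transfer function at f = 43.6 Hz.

Step 1 — Angular frequency: ω = 2π·43.6 = 273.9 rad/s.
Step 2 — Transfer function: H(jω) = 1/(1 + jωRC).
Step 3 — Denominator: 1 + jωRC = 1 + j·273.9·334·4.7e-06 = 1 + j0.43.
Step 4 — H = 0.8439 - j0.3629.
Step 5 — Magnitude: |H| = 0.9187 (-0.7 dB); phase: φ = -23.3°.

|H| = 0.9187 (-0.7 dB), φ = -23.3°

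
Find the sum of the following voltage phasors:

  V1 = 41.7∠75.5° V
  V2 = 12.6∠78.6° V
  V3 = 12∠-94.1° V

Step 1 — Convert each phasor to rectangular form:
  V1 = 41.7·(cos(75.5°) + j·sin(75.5°)) = 10.44 + j40.37 V
  V2 = 12.6·(cos(78.6°) + j·sin(78.6°)) = 2.49 + j12.35 V
  V3 = 12·(cos(-94.1°) + j·sin(-94.1°)) = -0.858 - j11.97 V
Step 2 — Sum components: V_total = 12.07 + j40.75 V.
Step 3 — Convert to polar: |V_total| = 42.5 V, ∠V_total = 73.5°.

V_total = 42.5∠73.5° V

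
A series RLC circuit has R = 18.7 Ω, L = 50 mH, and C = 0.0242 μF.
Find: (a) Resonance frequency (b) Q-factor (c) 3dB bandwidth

Step 1 — Resonance: ω₀ = 1/√(LC) = 1/√(0.05·2.42e-08) = 2.875e+04 rad/s.
Step 2 — f₀ = ω₀/(2π) = 4575 Hz.
Step 3 — Series Q: Q = ω₀L/R = 2.875e+04·0.05/18.7 = 76.87.
Step 4 — Bandwidth: Δω = ω₀/Q = 374 rad/s; BW = Δω/(2π) = 59.52 Hz.

(a) f₀ = 4575 Hz  (b) Q = 76.87  (c) BW = 59.52 Hz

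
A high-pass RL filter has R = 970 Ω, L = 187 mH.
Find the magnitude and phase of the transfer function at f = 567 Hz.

Step 1 — Angular frequency: ω = 2π·567 = 3563 rad/s.
Step 2 — Transfer function: H(jω) = jωL/(R + jωL).
Step 3 — Numerator jωL = j·666.2; denominator R + jωL = 970 + j666.2.
Step 4 — H = 0.3205 + j0.4667.
Step 5 — Magnitude: |H| = 0.5661 (-4.9 dB); phase: φ = 55.5°.

|H| = 0.5661 (-4.9 dB), φ = 55.5°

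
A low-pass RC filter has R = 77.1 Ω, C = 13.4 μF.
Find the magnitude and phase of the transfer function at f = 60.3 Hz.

Step 1 — Angular frequency: ω = 2π·60.3 = 378.9 rad/s.
Step 2 — Transfer function: H(jω) = 1/(1 + jωRC).
Step 3 — Denominator: 1 + jωRC = 1 + j·378.9·77.1·1.34e-05 = 1 + j0.3914.
Step 4 — H = 0.8671 - j0.3394.
Step 5 — Magnitude: |H| = 0.9312 (-0.6 dB); phase: φ = -21.4°.

|H| = 0.9312 (-0.6 dB), φ = -21.4°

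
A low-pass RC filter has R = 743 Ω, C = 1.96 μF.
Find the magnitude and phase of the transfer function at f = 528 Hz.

Step 1 — Angular frequency: ω = 2π·528 = 3318 rad/s.
Step 2 — Transfer function: H(jω) = 1/(1 + jωRC).
Step 3 — Denominator: 1 + jωRC = 1 + j·3318·743·1.96e-06 = 1 + j4.831.
Step 4 — H = 0.04108 - j0.1985.
Step 5 — Magnitude: |H| = 0.2027 (-13.9 dB); phase: φ = -78.3°.

|H| = 0.2027 (-13.9 dB), φ = -78.3°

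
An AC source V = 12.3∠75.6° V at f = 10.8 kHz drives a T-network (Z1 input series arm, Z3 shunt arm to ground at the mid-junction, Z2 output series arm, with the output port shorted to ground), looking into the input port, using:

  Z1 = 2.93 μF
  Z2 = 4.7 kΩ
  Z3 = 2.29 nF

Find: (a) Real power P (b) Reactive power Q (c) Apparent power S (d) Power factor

Step 1 — Angular frequency: ω = 2π·f = 2π·1.08e+04 = 6.786e+04 rad/s.
Step 2 — Component impedances:
  Z1: Z = 1/(jωC) = -j/(ω·C) = 0 - j5.03 Ω
  Z2: Z = R = 4700 Ω
  Z3: Z = 1/(jωC) = -j/(ω·C) = 0 - j6435 Ω
Step 3 — With the output port shorted to ground, the output series arm Z2 runs from the junction to ground; the shunt arm Z3 also runs from the junction to ground. They appear in parallel: Z3 || Z2 = 3065 - j2239 Ω.
Step 4 — Series with input arm Z1: Z_in = Z1 + (Z3 || Z2) = 3065 - j2244 Ω = 3798∠-36.2° Ω.
Step 5 — Source phasor: V = 12.3∠75.6° V = 3.059 + j11.91 V.
Step 6 — Current: I = V / Z = -0.001203 + j0.003007 A = 0.003238∠111.8° A.
Step 7 — Complex power: S = V·I* = 0.03214 - j0.02353 VA.
Step 8 — Real power: P = Re(S) = 0.03214 W.
Step 9 — Reactive power: Q = Im(S) = -0.02353 VAR.
Step 10 — Apparent power: |S| = 0.03983 VA.
Step 11 — Power factor: PF = P/|S| = 0.8069 (leading).

(a) P = 0.03214 W  (b) Q = -0.02353 VAR  (c) S = 0.03983 VA  (d) PF = 0.8069 (leading)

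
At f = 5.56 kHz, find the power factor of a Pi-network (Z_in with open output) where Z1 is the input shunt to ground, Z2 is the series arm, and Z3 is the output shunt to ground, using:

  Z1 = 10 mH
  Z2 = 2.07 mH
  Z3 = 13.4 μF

Step 1 — Angular frequency: ω = 2π·f = 2π·5560 = 3.493e+04 rad/s.
Step 2 — Component impedances:
  Z1: Z = jωL = j·3.493e+04·0.01 = 0 + j349.3 Ω
  Z2: Z = jωL = j·3.493e+04·0.00207 = 0 + j72.31 Ω
  Z3: Z = 1/(jωC) = -j/(ω·C) = 0 - j2.136 Ω
Step 3 — With open output, the series arm Z2 and the output shunt Z3 appear in series to ground: Z2 + Z3 = 0 + j70.18 Ω.
Step 4 — Parallel with input shunt Z1: Z_in = Z1 || (Z2 + Z3) = 0 + j58.44 Ω = 58.44∠90.0° Ω.
Step 5 — Power factor: PF = cos(φ) = Re(Z)/|Z| = -0/58.44 = -0.
Step 6 — Type: Im(Z) = 58.44 ⇒ lagging (phase φ = 90.0°).

PF = -0 (lagging, φ = 90.0°)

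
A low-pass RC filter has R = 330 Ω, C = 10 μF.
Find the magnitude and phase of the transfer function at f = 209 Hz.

Step 1 — Angular frequency: ω = 2π·209 = 1313 rad/s.
Step 2 — Transfer function: H(jω) = 1/(1 + jωRC).
Step 3 — Denominator: 1 + jωRC = 1 + j·1313·330·1e-05 = 1 + j4.334.
Step 4 — H = 0.05056 - j0.2191.
Step 5 — Magnitude: |H| = 0.2249 (-13.0 dB); phase: φ = -77.0°.

|H| = 0.2249 (-13.0 dB), φ = -77.0°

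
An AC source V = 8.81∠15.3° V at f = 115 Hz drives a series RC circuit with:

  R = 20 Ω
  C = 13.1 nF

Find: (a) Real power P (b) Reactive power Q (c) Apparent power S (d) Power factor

Step 1 — Angular frequency: ω = 2π·f = 2π·115 = 722.6 rad/s.
Step 2 — Component impedances:
  R: Z = R = 20 Ω
  C: Z = 1/(jωC) = -j/(ω·C) = 0 - j1.056e+05 Ω
Step 3 — Series combination: Z_total = R + C = 20 - j1.056e+05 Ω = 1.056e+05∠-90.0° Ω.
Step 4 — Source phasor: V = 8.81∠15.3° V = 8.498 + j2.325 V.
Step 5 — Current: I = V / Z = -2.199e-05 + j8.044e-05 A = 8.339e-05∠105.3° A.
Step 6 — Complex power: S = V·I* = 1.391e-07 - j0.0007347 VA.
Step 7 — Real power: P = Re(S) = 1.391e-07 W.
Step 8 — Reactive power: Q = Im(S) = -0.0007347 VAR.
Step 9 — Apparent power: |S| = 0.0007347 VA.
Step 10 — Power factor: PF = P/|S| = 0.0001893 (leading).

(a) P = 1.391e-07 W  (b) Q = -0.0007347 VAR  (c) S = 0.0007347 VA  (d) PF = 0.0001893 (leading)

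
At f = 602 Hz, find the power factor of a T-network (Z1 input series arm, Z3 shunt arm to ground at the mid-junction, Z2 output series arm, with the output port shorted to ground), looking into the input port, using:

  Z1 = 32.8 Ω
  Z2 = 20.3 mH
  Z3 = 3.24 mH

Step 1 — Angular frequency: ω = 2π·f = 2π·602 = 3782 rad/s.
Step 2 — Component impedances:
  Z1: Z = R = 32.8 Ω
  Z2: Z = jωL = j·3782·0.0203 = 0 + j76.78 Ω
  Z3: Z = jωL = j·3782·0.00324 = 0 + j12.26 Ω
Step 3 — With the output port shorted to ground, the output series arm Z2 runs from the junction to ground; the shunt arm Z3 also runs from the junction to ground. They appear in parallel: Z3 || Z2 = 0 + j10.57 Ω.
Step 4 — Series with input arm Z1: Z_in = Z1 + (Z3 || Z2) = 32.8 + j10.57 Ω = 34.46∠17.9° Ω.
Step 5 — Power factor: PF = cos(φ) = Re(Z)/|Z| = 32.8/34.46 = 0.9518.
Step 6 — Type: Im(Z) = 10.57 ⇒ lagging (phase φ = 17.9°).

PF = 0.9518 (lagging, φ = 17.9°)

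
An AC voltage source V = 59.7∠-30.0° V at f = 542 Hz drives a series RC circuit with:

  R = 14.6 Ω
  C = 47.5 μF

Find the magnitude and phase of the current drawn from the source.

Step 1 — Angular frequency: ω = 2π·f = 2π·542 = 3405 rad/s.
Step 2 — Component impedances:
  R: Z = R = 14.6 Ω
  C: Z = 1/(jωC) = -j/(ω·C) = 0 - j6.182 Ω
Step 3 — Series combination: Z_total = R + C = 14.6 - j6.182 Ω = 15.85∠-22.9° Ω.
Step 4 — Source phasor: V = 59.7∠-30.0° V = 51.7 - j29.85 V.
Step 5 — Ohm's law: I = V / Z_total = (51.7 - j29.85) / (14.6 - j6.182) = 3.737 - j0.4622 A.
Step 6 — Convert to polar: |I| = 3.765 A, ∠I = -7.1°.

I = 3.765∠-7.1° A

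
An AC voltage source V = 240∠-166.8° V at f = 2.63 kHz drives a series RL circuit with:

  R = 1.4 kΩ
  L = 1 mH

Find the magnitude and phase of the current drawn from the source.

Step 1 — Angular frequency: ω = 2π·f = 2π·2630 = 1.652e+04 rad/s.
Step 2 — Component impedances:
  R: Z = R = 1400 Ω
  L: Z = jωL = j·1.652e+04·0.001 = 0 + j16.52 Ω
Step 3 — Series combination: Z_total = R + L = 1400 + j16.52 Ω = 1400∠0.7° Ω.
Step 4 — Source phasor: V = 240∠-166.8° V = -233.7 - j54.8 V.
Step 5 — Ohm's law: I = V / Z_total = (-233.7 - j54.8) / (1400 + j16.52) = -0.1673 - j0.03717 A.
Step 6 — Convert to polar: |I| = 0.1714 A, ∠I = -167.5°.

I = 0.1714∠-167.5° A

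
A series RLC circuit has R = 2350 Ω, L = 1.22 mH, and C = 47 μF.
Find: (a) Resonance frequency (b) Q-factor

Step 1 — Resonance condition Im(Z)=0 gives ω₀ = 1/√(LC).
Step 2 — ω₀ = 1/√(0.00122·4.7e-05) = 4176 rad/s.
Step 3 — f₀ = ω₀/(2π) = 664.6 Hz.
Step 4 — Series Q: Q = ω₀L/R = 4176·0.00122/2350 = 0.002168.

(a) f₀ = 664.6 Hz  (b) Q = 0.002168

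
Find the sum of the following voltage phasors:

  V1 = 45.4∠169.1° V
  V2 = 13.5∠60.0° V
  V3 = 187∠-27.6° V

Step 1 — Convert each phasor to rectangular form:
  V1 = 45.4·(cos(169.1°) + j·sin(169.1°)) = -44.58 + j8.585 V
  V2 = 13.5·(cos(60.0°) + j·sin(60.0°)) = 6.75 + j11.69 V
  V3 = 187·(cos(-27.6°) + j·sin(-27.6°)) = 165.7 - j86.64 V
Step 2 — Sum components: V_total = 127.9 - j66.36 V.
Step 3 — Convert to polar: |V_total| = 144.1 V, ∠V_total = -27.4°.

V_total = 144.1∠-27.4° V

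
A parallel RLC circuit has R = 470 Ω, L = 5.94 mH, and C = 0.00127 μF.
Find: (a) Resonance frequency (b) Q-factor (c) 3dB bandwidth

Step 1 — Resonance: ω₀ = 1/√(LC) = 1/√(0.00594·1.27e-09) = 3.641e+05 rad/s.
Step 2 — f₀ = ω₀/(2π) = 5.795e+04 Hz.
Step 3 — Parallel Q: Q = R/(ω₀L) = 470/(3.641e+05·0.00594) = 0.2173.
Step 4 — Bandwidth: Δω = ω₀/Q = 1.675e+06 rad/s; BW = Δω/(2π) = 2.666e+05 Hz.

(a) f₀ = 5.795e+04 Hz  (b) Q = 0.2173  (c) BW = 2.666e+05 Hz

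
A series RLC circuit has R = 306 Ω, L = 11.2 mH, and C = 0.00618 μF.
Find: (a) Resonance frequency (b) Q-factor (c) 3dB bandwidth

Step 1 — Resonance: ω₀ = 1/√(LC) = 1/√(0.0112·6.18e-09) = 1.202e+05 rad/s.
Step 2 — f₀ = ω₀/(2π) = 1.913e+04 Hz.
Step 3 — Series Q: Q = ω₀L/R = 1.202e+05·0.0112/306 = 4.399.
Step 4 — Bandwidth: Δω = ω₀/Q = 2.732e+04 rad/s; BW = Δω/(2π) = 4348 Hz.

(a) f₀ = 1.913e+04 Hz  (b) Q = 4.399  (c) BW = 4348 Hz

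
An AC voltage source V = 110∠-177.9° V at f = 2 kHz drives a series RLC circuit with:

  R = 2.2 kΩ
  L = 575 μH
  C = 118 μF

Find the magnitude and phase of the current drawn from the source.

Step 1 — Angular frequency: ω = 2π·f = 2π·2000 = 1.257e+04 rad/s.
Step 2 — Component impedances:
  R: Z = R = 2200 Ω
  L: Z = jωL = j·1.257e+04·0.000575 = 0 + j7.226 Ω
  C: Z = 1/(jωC) = -j/(ω·C) = 0 - j0.6744 Ω
Step 3 — Series combination: Z_total = R + L + C = 2200 + j6.551 Ω = 2200∠0.2° Ω.
Step 4 — Source phasor: V = 110∠-177.9° V = -109.9 - j4.031 V.
Step 5 — Ohm's law: I = V / Z_total = (-109.9 - j4.031) / (2200 + j6.551) = -0.04997 - j0.001683 A.
Step 6 — Convert to polar: |I| = 0.05 A, ∠I = -178.1°.

I = 0.05∠-178.1° A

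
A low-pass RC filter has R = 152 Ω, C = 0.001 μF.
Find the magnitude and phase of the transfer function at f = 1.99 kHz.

Step 1 — Angular frequency: ω = 2π·1990 = 1.25e+04 rad/s.
Step 2 — Transfer function: H(jω) = 1/(1 + jωRC).
Step 3 — Denominator: 1 + jωRC = 1 + j·1.25e+04·152·1e-09 = 1 + j0.001901.
Step 4 — H = 1 - j0.001901.
Step 5 — Magnitude: |H| = 1 (-0.0 dB); phase: φ = -0.1°.

|H| = 1 (-0.0 dB), φ = -0.1°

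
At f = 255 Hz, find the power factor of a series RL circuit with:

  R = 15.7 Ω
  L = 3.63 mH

Step 1 — Angular frequency: ω = 2π·f = 2π·255 = 1602 rad/s.
Step 2 — Component impedances:
  R: Z = R = 15.7 Ω
  L: Z = jωL = j·1602·0.00363 = 0 + j5.816 Ω
Step 3 — Series combination: Z_total = R + L = 15.7 + j5.816 Ω = 16.74∠20.3° Ω.
Step 4 — Power factor: PF = cos(φ) = Re(Z)/|Z| = 15.7/16.743 = 0.9377.
Step 5 — Type: Im(Z) = 5.816 ⇒ lagging (phase φ = 20.3°).

PF = 0.9377 (lagging, φ = 20.3°)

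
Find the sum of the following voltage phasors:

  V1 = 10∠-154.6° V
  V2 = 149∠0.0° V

Step 1 — Convert each phasor to rectangular form:
  V1 = 10·(cos(-154.6°) + j·sin(-154.6°)) = -9.033 - j4.289 V
  V2 = 149·(cos(0.0°) + j·sin(0.0°)) = 149 V
Step 2 — Sum components: V_total = 140 - j4.289 V.
Step 3 — Convert to polar: |V_total| = 140 V, ∠V_total = -1.8°.

V_total = 140∠-1.8° V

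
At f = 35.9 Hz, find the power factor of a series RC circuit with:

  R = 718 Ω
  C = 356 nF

Step 1 — Angular frequency: ω = 2π·f = 2π·35.9 = 225.6 rad/s.
Step 2 — Component impedances:
  R: Z = R = 718 Ω
  C: Z = 1/(jωC) = -j/(ω·C) = 0 - j1.245e+04 Ω
Step 3 — Series combination: Z_total = R + C = 718 - j1.245e+04 Ω = 1.247e+04∠-86.7° Ω.
Step 4 — Power factor: PF = cos(φ) = Re(Z)/|Z| = 718/12474 = 0.05756.
Step 5 — Type: Im(Z) = -1.245e+04 ⇒ leading (phase φ = -86.7°).

PF = 0.05756 (leading, φ = -86.7°)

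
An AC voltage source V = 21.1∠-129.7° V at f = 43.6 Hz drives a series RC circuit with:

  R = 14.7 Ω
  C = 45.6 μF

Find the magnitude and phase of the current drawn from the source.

Step 1 — Angular frequency: ω = 2π·f = 2π·43.6 = 273.9 rad/s.
Step 2 — Component impedances:
  R: Z = R = 14.7 Ω
  C: Z = 1/(jωC) = -j/(ω·C) = 0 - j80.05 Ω
Step 3 — Series combination: Z_total = R + C = 14.7 - j80.05 Ω = 81.39∠-79.6° Ω.
Step 4 — Source phasor: V = 21.1∠-129.7° V = -13.48 - j16.23 V.
Step 5 — Ohm's law: I = V / Z_total = (-13.48 - j16.23) / (14.7 - j80.05) = 0.1663 - j0.1989 A.
Step 6 — Convert to polar: |I| = 0.2592 A, ∠I = -50.1°.

I = 0.2592∠-50.1° A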